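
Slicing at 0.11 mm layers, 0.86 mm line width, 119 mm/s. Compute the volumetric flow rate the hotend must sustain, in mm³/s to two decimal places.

A: 0.11 × 0.86 → 0.0946 mm².
Q = v·A = 119 × 0.0946 = 11.26 mm³/s.

11.26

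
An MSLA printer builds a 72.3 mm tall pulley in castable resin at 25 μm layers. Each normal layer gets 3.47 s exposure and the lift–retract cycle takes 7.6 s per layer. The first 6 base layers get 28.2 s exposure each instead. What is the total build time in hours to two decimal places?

Number of layers: 72.3 / 0.025 → 2892 (rounded up).
Burn-in layers: 6 × (28.2 + 7.6) → 214.8 s.
Regular layers = 2886 × (3.47 + 7.6) = 31948.02 s.
Sum: 214.8 + 31948.02 = 32162.82 s → 8.93 hours.

8.93 hours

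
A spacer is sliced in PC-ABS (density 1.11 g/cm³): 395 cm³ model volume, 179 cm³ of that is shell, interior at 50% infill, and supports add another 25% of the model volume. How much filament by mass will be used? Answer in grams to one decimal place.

Infill region = 395 − 179 = 216 cm³.
Infill volume = 0.50 × 216, so 108 cm³.
Support = 0.25 × 395, so 98.75 cm³.
Total printed volume: 179 + 108 + 98.75 → 385.75 cm³.
Mass = 385.75 × 1.11, so 428.1825 g.

428.2 g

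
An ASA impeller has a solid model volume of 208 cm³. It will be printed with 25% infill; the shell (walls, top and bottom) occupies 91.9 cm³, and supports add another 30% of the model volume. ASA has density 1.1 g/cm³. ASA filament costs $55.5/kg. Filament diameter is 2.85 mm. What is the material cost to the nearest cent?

$11.19

Volume inside the shell = 208 − 91.9, so 116.1 cm³.
Deposited infill = 0.25 × 116.1 = 29.025 cm³.
Support = 0.30 × 208, so 62.4 cm³.
Total extruded = 91.9 + 29.025 + 62.4 = 183.325 cm³.
Mass = 183.325 × 1.1, so 201.6575 g.
Cost = 201.6575 g / 1000 × $55.5/kg = $11.19.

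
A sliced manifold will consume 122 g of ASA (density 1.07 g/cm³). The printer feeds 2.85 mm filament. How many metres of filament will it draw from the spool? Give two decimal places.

Extruded volume: 122/1.07 = 114.0187 cm³ (114018.7 mm³).
A = π r² = π × 1.425² = 6.3794 mm².
L = V/A = 114018.7/6.3794 = 17872.95 mm → 17.87 m.

17.87 m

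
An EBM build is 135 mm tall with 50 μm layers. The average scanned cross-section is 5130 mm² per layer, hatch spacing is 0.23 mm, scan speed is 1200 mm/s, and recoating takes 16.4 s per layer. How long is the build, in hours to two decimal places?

26.24 hours

Layer count = ceil(135 / 0.05) = 2700.
Per-layer scan distance = 5130 / 0.23, so 22304.3 mm.
Beam time per layer = 22304.3 / 1200 = 18.5869 s.
Time per layer: 18.5869 + 16.4 → 34.9869 s.
Build time = 2700 × 34.9869 = 94464.63 s = 26.24 hours.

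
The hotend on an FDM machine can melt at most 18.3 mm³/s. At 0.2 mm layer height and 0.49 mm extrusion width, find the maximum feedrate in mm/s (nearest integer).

187 mm/s

Bead cross-section = 0.2 × 0.49 = 0.098 mm².
v_max = Q/A = 18.3/0.098 = 186.73 mm/s → 187 mm/s.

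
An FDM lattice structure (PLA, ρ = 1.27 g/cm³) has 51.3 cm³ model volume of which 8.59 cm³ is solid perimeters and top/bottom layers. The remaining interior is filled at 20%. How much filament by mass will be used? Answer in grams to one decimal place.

21.8 g

Volume inside the shell = 51.3 − 8.59 = 42.71 cm³.
Infill deposited = 0.20 × 42.71, so 8.542 cm³.
Total extruded = 8.59 + 8.542 = 17.132 cm³.
Mass: 17.132 × 1.27 → 21.75764 g.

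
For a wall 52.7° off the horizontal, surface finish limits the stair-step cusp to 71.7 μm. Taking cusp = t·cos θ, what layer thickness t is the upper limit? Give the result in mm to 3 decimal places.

t = h_c / cos θ = 0.0717 / 0.6060 = 0.118 mm.

0.118 mm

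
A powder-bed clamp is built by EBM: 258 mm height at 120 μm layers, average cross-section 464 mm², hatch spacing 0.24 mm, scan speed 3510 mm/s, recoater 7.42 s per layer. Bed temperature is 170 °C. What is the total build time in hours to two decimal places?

4.76 hours

Layer count = ceil(258 / 0.12) = 2150.
Per-layer scan distance = 464 / 0.24, so 1933.3 mm.
Per-layer scan time = 1933.3 / 3510, so 0.5508 s.
Time per layer = 0.5508 + 7.42, so 7.9708 s.
2150 layers × 7.9708 s/layer = 17137.22 s, i.e. 4.76 hours.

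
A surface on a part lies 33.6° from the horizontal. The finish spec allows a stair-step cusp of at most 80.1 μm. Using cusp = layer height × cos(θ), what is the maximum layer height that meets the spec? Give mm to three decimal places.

Layer height = cusp / cos(33.6°) = 0.0801 / 0.8329 = 0.096 mm.

0.096 mm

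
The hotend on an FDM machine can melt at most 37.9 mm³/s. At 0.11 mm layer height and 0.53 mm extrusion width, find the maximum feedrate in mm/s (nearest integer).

650 mm/s

Extrusion cross-section = 0.11 × 0.53, so 0.0583 mm².
v_max = Q/A = 37.9/0.0583 = 650.09 mm/s → 650 mm/s.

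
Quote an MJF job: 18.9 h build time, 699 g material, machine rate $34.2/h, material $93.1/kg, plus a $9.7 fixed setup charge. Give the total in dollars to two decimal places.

Time charge = 34.2 × 18.9 = $646.38.
Material charge = 93.1 × 699/1000 = $65.0769.
Adding setup: 646.38 + 65.0769 + 9.7 → 721.1569 ≈ $721.16.

$721.16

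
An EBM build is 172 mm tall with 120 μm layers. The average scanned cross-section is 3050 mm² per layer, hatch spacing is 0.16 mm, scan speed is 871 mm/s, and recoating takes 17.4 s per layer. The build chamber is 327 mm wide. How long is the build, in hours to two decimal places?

15.65 hours

Layer count = ceil(172 / 0.12) = 1434.
Per-layer scan distance: 3050 / 0.16 → 19062.5 mm.
Per-layer scan time = 19062.5 / 871, so 21.8858 s.
Per-layer time = 21.8858 + 17.4 = 39.2858 s.
1434 layers × 39.2858 s/layer = 56335.8372 s, i.e. 15.65 hours.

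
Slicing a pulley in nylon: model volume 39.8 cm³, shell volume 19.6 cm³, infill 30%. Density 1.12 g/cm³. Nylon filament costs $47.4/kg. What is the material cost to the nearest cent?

Volume inside the shell = 39.8 − 19.6, so 20.2 cm³.
Infill volume = 0.30 × 20.2 = 6.06 cm³.
Deposited volume = 19.6 + 6.06, so 25.66 cm³.
Mass: 25.66 × 1.12 → 28.7392 g.
At $47.4/kg: 28.7392/1000 × 47.4 = $1.36.

$1.36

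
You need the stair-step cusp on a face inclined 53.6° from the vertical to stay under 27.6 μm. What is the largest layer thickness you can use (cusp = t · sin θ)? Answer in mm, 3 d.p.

sin(53.6°) = 0.8049; t_max = 0.0276/0.8049 = 0.034 mm.

0.034 mm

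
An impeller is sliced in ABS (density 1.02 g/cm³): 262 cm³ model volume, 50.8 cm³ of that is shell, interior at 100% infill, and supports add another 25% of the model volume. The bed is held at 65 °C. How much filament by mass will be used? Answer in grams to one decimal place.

Volume inside the shell = 262 − 50.8 = 211.2 cm³.
Infill deposited = 1.00 × 211.2 = 211.2 cm³.
Support = 0.25 × 262, so 65.5 cm³.
Total printed volume = 50.8 + 211.2 + 65.5 = 327.5 cm³.
Mass: 327.5 × 1.02 → 334.05 g.

334.1 g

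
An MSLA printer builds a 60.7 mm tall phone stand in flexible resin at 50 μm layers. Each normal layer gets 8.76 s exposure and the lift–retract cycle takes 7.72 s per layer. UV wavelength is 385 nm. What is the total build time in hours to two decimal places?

Layers = ⌈60.7/0.05⌉ = 1214.
Per-layer time: 8.76 + 7.72 → 16.48 s.
Total = 1214 × 16.48 = 20006.72 s = 5.56 hours.

5.56 hours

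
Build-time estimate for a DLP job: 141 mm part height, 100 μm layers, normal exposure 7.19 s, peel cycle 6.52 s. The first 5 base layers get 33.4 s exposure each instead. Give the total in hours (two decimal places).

5.41 hours

Number of layers: 141 / 0.1 → 1410 (rounded up).
Base layers = 5 × (33.4 + 6.52), so 199.6 s.
Normal layers = 1405 × (7.19 + 6.52), so 19262.55 s.
Sum: 199.6 + 19262.55 = 19462.15 s → 5.41 hours.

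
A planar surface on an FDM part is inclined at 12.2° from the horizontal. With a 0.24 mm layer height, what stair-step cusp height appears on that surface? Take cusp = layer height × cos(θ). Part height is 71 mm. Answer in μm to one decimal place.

234.6 μm

cos(12.2°) = 0.9774, so cusp = 0.24 × 0.9774 = 0.234576 mm → 234.6 μm.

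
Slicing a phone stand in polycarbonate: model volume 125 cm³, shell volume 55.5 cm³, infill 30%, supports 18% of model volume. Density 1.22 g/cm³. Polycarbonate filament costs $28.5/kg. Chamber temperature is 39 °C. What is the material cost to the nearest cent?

$3.44

Interior volume = 125 − 55.5 = 69.5 cm³.
Infill deposited = 0.30 × 69.5 = 20.85 cm³.
Support = 0.18 × 125 = 22.5 cm³.
Total extruded = 55.5 + 20.85 + 22.5 = 98.85 cm³.
Mass: 98.85 × 1.22 → 120.597 g.
Cost = 120.597 g / 1000 × $28.5/kg = $3.44.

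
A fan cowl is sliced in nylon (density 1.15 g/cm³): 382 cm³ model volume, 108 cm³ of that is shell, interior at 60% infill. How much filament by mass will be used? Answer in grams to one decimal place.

Interior volume = 382 − 108 = 274 cm³.
Deposited infill = 0.60 × 274 = 164.4 cm³.
Total extruded = 108 + 164.4 = 272.4 cm³.
Mass: 272.4 × 1.15 → 313.26 g.

313.3 g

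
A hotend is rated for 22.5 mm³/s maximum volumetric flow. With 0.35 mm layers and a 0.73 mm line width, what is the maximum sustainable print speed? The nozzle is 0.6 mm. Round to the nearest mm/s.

88 mm/s

A: 0.35 × 0.73 → 0.2555 mm².
Max speed = 22.5 / 0.2555 = 88.06 ≈ 88 mm/s.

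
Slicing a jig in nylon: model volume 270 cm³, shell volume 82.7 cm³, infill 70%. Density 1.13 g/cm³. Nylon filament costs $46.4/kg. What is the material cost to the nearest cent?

Infill region: 270 − 82.7 → 187.3 cm³.
Infill volume = 0.70 × 187.3, so 131.11 cm³.
Total extruded = 82.7 + 131.11 = 213.81 cm³.
Mass = 213.81 × 1.13 = 241.6053 g.
At $46.4/kg: 241.6053/1000 × 46.4 = $11.21.

$11.21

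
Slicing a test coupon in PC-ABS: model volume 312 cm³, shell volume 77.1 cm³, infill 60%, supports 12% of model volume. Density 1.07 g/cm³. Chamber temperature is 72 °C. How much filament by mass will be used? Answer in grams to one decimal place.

Volume inside the shell: 312 − 77.1 → 234.9 cm³.
Infill volume = 0.60 × 234.9, so 140.94 cm³.
Support = 0.12 × 312 = 37.44 cm³.
Deposited volume = 77.1 + 140.94 + 37.44 = 255.48 cm³.
Mass: 255.48 × 1.07 → 273.3636 g.

273.4 g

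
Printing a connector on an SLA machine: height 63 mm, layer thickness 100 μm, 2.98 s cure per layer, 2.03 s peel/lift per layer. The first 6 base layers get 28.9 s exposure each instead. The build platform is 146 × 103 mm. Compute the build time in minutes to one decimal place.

55.2 minutes

Number of layers: 63 / 0.1 → 630 (rounded up).
Burn-in layers: 6 × (28.9 + 2.03) → 185.58 s.
Regular layers: 624 × (2.98 + 2.03) → 3126.24 s.
Sum: 185.58 + 3126.24 = 3311.82 s → 55.2 minutes.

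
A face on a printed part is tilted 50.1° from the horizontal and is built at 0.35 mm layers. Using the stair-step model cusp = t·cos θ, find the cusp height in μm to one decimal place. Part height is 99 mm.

224.5 μm

h_c = t·cos θ = 0.35 × 0.6414 = 0.22449 mm (224.5 μm).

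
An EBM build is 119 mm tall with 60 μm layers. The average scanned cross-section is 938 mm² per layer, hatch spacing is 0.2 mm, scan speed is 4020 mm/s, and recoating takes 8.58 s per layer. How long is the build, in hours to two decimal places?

Layer count = ceil(119 / 0.06) = 1984.
Hatch length per layer = 938 / 0.2 = 4690 mm.
Per-layer scan time: 4690 / 4020 → 1.1667 s.
Layer cycle = 1.1667 + 8.58, so 9.7467 s.
1984 layers × 9.7467 s/layer = 19337.4528 s, i.e. 5.37 hours.

5.37 hours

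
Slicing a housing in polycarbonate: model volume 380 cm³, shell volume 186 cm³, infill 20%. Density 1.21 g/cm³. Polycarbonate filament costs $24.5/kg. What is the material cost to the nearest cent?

Infill region = 380 − 186 = 194 cm³.
Infill volume = 0.20 × 194 = 38.8 cm³.
Deposited volume: 186 + 38.8 → 224.8 cm³.
Mass: 224.8 × 1.21 → 272.008 g.
At $24.5/kg: 272.008/1000 × 24.5 = $6.66.

$6.66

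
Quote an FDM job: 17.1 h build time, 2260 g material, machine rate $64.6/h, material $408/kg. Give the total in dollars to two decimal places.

$2026.74

Machine-time cost: 64.6 × 17.1 → $1104.66.
Feedstock cost = 408 × 2260/1000 = $922.08.
Job cost: 1104.66 + 922.08 = $2026.74.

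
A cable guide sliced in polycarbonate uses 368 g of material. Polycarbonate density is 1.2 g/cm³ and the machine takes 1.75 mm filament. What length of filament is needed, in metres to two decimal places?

Volume = 368 g / 1.2 g·cm⁻³ = 306.6667 cm³ = 306666.7 mm³.
A = π r² = π × 0.875² = 2.4053 mm².
Length = 306666.7 / 2.4053 = 127496.24 mm = 127.50 m.

127.50 m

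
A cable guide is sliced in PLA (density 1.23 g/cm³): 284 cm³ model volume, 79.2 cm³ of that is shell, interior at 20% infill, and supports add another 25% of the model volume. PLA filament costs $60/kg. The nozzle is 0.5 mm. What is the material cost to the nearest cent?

$14.11

Volume inside the shell: 284 − 79.2 → 204.8 cm³.
Infill volume = 0.20 × 204.8 = 40.96 cm³.
Support: 0.25 × 284 → 71 cm³.
Total extruded = 79.2 + 40.96 + 71 = 191.16 cm³.
Mass = 191.16 × 1.23 = 235.1268 g.
At $60/kg: 235.1268/1000 × 60 = $14.11.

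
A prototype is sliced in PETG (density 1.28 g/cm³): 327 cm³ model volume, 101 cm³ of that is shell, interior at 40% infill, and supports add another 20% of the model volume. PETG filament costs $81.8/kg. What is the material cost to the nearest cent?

$26.89

Volume inside the shell: 327 − 101 → 226 cm³.
Infill deposited = 0.40 × 226, so 90.4 cm³.
Support = 0.20 × 327, so 65.4 cm³.
Total printed volume = 101 + 90.4 + 65.4 = 256.8 cm³.
Mass = 256.8 × 1.28, so 328.704 g.
At $81.8/kg: 328.704/1000 × 81.8 = $26.89.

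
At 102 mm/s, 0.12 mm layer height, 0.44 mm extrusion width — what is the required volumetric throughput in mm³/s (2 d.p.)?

5.39

Bead cross-section: 0.12 × 0.44 → 0.0528 mm².
Q = v·A = 102 × 0.0528 = 5.39 mm³/s.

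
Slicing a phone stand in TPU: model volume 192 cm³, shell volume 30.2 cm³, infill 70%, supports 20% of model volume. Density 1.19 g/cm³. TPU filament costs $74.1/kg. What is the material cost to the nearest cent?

Infill region = 192 − 30.2, so 161.8 cm³.
Deposited infill: 0.70 × 161.8 → 113.26 cm³.
Support: 0.20 × 192 → 38.4 cm³.
Total extruded: 30.2 + 113.26 + 38.4 → 181.86 cm³.
Mass: 181.86 × 1.19 → 216.4134 g.
Cost = 216.4134 g / 1000 × $74.1/kg = $16.04.

$16.04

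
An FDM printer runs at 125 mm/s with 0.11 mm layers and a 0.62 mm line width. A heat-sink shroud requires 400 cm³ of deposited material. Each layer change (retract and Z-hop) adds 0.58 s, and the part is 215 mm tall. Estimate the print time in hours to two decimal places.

Bead cross-section: 0.11 × 0.62 → 0.0682 mm².
Toolpath length = 400 cm³ / 0.0682 mm² = 400000 / 0.0682 = 5865102.6 mm.
Time extruding = 5865102.6 / 125 = 46920.8 s.
Layers = ⌈215/0.11⌉ = 1955.
Z-hop total = 1955 × 0.58 = 1133.9 s.
Total = 46920.8 + 1133.9 = 48054.7 s = 13.35 hours.

13.35 hours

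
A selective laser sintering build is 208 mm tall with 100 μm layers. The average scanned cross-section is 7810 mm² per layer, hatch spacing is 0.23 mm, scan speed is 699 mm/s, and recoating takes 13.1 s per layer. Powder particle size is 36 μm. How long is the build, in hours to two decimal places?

Number of layers: 208 / 0.1 → 2080 (rounded up).
Hatch length per layer = 7810 / 0.23 = 33956.5 mm.
Scan time per layer: 33956.5 / 699 → 48.5787 s.
Per-layer time = 48.5787 + 13.1 = 61.6787 s.
2080 layers × 61.6787 s/layer = 128291.696 s, i.e. 35.64 hours.

35.64 hours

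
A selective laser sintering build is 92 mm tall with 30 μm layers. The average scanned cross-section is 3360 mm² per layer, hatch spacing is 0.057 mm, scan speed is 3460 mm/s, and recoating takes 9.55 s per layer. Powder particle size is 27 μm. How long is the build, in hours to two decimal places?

22.65 hours

Number of layers: 92 / 0.03 → 3067 (rounded up).
Scan path per layer = 3360 / 0.057, so 58947.4 mm.
Scan time per layer = 58947.4 / 3460 = 17.0368 s.
Layer cycle = 17.0368 + 9.55 = 26.5868 s.
Total: 3067 × 26.5868 s = 81541.7156 s → 22.65 hours.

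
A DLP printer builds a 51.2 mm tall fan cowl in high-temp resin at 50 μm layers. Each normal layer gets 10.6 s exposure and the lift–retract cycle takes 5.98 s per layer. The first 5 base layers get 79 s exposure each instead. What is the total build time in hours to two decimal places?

Number of layers: 51.2 / 0.05 → 1024 (rounded up).
Bottom layers = 5 × (79 + 5.98), so 424.9 s.
Regular layers = 1019 × (10.6 + 5.98), so 16895.02 s.
Total = 424.9 + 16895.02 = 17319.92 s = 4.81 hours.

4.81 hours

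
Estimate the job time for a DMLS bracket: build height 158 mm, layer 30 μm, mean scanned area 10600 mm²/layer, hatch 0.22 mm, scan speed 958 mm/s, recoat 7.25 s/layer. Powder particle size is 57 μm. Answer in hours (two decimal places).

84.19 hours

Layer count = ceil(158 / 0.03) = 5267.
Per-layer scan distance = 10600 / 0.22 = 48181.8 mm.
Per-layer scan time = 48181.8 / 958 = 50.2942 s.
Layer cycle = 50.2942 + 7.25 = 57.5442 s.
Build time = 5267 × 57.5442 = 303085.3014 s = 84.19 hours.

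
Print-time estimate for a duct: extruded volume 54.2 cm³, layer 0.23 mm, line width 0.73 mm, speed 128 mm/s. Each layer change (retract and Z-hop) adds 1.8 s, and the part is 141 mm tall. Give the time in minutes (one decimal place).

60.5 minutes

Line area: 0.23 × 0.73 → 0.1679 mm².
Toolpath length = 54.2 cm³ / 0.1679 mm² = 54200 / 0.1679 = 322811.2 mm.
Time extruding: 322811.2 / 128 → 2522 s.
Layer count = ceil(141 / 0.23) = 614.
Non-print overhead = 614 × 1.8 = 1105.2 s.
Altogether 2522 + 1105.2 = 3627.2 s, i.e. 60.5 minutes.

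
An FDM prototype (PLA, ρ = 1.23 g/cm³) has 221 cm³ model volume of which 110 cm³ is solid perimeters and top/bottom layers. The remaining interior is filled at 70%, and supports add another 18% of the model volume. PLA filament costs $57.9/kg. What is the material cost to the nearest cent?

Interior volume = 221 − 110 = 111 cm³.
Infill deposited: 0.70 × 111 → 77.7 cm³.
Support: 0.18 × 221 → 39.78 cm³.
Deposited volume: 110 + 77.7 + 39.78 → 227.48 cm³.
Mass = 227.48 × 1.23 = 279.8004 g.
Cost = 279.8004 g / 1000 × $57.9/kg = $16.20.

$16.20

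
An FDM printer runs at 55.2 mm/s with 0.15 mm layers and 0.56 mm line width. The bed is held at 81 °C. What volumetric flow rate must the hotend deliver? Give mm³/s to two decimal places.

A = 0.15 × 0.56, so 0.084 mm².
Volumetric flow = 55.2 × 0.084 = 4.64 mm³/s.

4.64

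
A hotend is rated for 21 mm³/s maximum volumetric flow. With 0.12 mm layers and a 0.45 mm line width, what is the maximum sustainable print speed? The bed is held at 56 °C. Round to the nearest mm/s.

389 mm/s

Bead cross-section = 0.12 × 0.45, so 0.054 mm².
Max speed = 21 / 0.054 = 388.89 ≈ 389 mm/s.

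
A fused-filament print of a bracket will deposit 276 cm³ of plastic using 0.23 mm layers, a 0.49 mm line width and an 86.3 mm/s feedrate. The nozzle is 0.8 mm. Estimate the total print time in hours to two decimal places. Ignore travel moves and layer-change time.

7.88 hours

Bead cross-section = 0.23 × 0.49 = 0.1127 mm².
Total extruded path = 276000/0.1127 = 2448979.6 mm.
Extrusion time = 2448979.6 / 86.3 = 28377.5 s.
That's 28377.5 s → 7.88 hours.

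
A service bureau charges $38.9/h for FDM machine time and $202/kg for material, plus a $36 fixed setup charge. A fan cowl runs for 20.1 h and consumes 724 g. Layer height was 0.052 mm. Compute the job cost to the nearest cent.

$964.14

Machine cost = 38.9 × 20.1 = $781.89.
Feedstock cost: 202 × 724/1000 → $146.248.
Total = 781.89 + 146.248 + 36 = 964.138 ≈ $964.14.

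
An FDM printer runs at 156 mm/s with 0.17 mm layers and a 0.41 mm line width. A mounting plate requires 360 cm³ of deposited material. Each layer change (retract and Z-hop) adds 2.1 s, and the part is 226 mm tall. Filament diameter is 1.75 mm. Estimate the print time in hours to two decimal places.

9.97 hours

Line area: 0.17 × 0.41 → 0.0697 mm².
Toolpath length = 360 cm³ / 0.0697 mm² = 360000 / 0.0697 = 5164992.8 mm.
Extrusion time = 5164992.8 / 156 = 33108.9 s.
Layers = ⌈226/0.17⌉ = 1330.
Z-hop total: 1330 × 2.1 → 2793 s.
Total = 33108.9 + 2793 = 35901.9 s = 9.97 hours.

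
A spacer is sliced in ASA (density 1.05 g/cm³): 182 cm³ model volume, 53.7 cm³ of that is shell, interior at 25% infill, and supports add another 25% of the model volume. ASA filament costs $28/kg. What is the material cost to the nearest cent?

$3.86

Interior volume = 182 − 53.7, so 128.3 cm³.
Deposited infill = 0.25 × 128.3, so 32.075 cm³.
Support: 0.25 × 182 → 45.5 cm³.
Total printed volume: 53.7 + 32.075 + 45.5 → 131.275 cm³.
Mass = 131.275 × 1.05, so 137.83875 g.
Cost = 137.83875 g / 1000 × $28/kg = $3.86.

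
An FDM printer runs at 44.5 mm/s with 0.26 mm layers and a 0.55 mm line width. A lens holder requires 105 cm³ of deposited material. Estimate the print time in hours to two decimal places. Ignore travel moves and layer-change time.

4.58 hours

Line area = 0.26 × 0.55 = 0.143 mm².
Toolpath length = 105 cm³ / 0.143 mm² = 105000 / 0.143 = 734265.7 mm.
Time extruding = 734265.7 / 44.5 = 16500.4 s.
Converting: 16500.4 s = 4.58 hours.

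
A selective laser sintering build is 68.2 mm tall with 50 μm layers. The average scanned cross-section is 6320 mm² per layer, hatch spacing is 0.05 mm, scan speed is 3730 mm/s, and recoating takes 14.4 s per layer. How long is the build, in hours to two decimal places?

Number of layers: 68.2 / 0.05 → 1364 (rounded up).
Per-layer scan distance = 6320 / 0.05, so 126400 mm.
Laser time per layer = 126400 / 3730 = 33.8874 s.
Per-layer time = 33.8874 + 14.4, so 48.2874 s.
1364 layers × 48.2874 s/layer = 65864.0136 s, i.e. 18.30 hours.

18.30 hours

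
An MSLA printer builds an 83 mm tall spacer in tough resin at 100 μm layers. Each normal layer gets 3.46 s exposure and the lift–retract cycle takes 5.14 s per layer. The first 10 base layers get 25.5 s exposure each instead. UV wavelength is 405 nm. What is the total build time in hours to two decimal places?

2.04 hours

Number of layers: 83 / 0.1 → 830 (rounded up).
Burn-in layers = 10 × (25.5 + 5.14) = 306.4 s.
Normal layers: 820 × (3.46 + 5.14) → 7052 s.
Sum: 306.4 + 7052 = 7358.4 s → 2.04 hours.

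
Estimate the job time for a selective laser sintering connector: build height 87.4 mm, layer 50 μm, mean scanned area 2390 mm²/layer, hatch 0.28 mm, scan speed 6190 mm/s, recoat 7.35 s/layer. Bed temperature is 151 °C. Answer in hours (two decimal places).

4.24 hours

Number of layers: 87.4 / 0.05 → 1748 (rounded up).
Per-layer scan distance: 2390 / 0.28 → 8535.7 mm.
Scan time per layer = 8535.7 / 6190 = 1.3789 s.
Layer cycle = 1.3789 + 7.35 = 8.7289 s.
1748 layers × 8.7289 s/layer = 15258.1172 s, i.e. 4.24 hours.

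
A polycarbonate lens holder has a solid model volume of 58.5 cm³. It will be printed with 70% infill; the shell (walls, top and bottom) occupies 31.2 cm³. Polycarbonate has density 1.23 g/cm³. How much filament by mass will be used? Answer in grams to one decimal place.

61.9 g

Volume inside the shell: 58.5 − 31.2 → 27.3 cm³.
Infill volume = 0.70 × 27.3, so 19.11 cm³.
Total printed volume: 31.2 + 19.11 → 50.31 cm³.
Mass: 50.31 × 1.23 → 61.8813 g.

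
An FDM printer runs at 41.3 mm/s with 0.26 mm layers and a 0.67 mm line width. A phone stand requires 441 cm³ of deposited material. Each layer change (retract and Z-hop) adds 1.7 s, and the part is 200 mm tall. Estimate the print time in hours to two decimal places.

Line area = 0.26 × 0.67, so 0.1742 mm².
Toolpath length = 441 cm³ / 0.1742 mm² = 441000 / 0.1742 = 2531572.9 mm.
Time extruding = 2531572.9 / 41.3 = 61297.2 s.
Number of layers: 200 / 0.26 → 770 (rounded up).
Non-print overhead = 770 × 1.7, so 1309 s.
Total = 61297.2 + 1309 = 62606.2 s = 17.39 hours.

17.39 hours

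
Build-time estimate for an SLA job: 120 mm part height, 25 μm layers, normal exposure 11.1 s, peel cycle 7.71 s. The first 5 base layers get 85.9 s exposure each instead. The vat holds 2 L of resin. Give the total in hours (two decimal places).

Layer count = ceil(120 / 0.025) = 4800.
Bottom layers = 5 × (85.9 + 7.71), so 468.05 s.
Normal layers: 4795 × (11.1 + 7.71) → 90193.95 s.
Total = 468.05 + 90193.95 = 90662 s = 25.18 hours.

25.18 hours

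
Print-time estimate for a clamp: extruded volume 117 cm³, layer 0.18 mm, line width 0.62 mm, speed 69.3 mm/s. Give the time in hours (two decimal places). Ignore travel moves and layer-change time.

4.20 hours

Bead cross-section = 0.18 × 0.62 = 0.1116 mm².
Path length: 117000 mm³ / 0.1116 mm² → 1048387.1 mm.
Extrusion time = 1048387.1 / 69.3, so 15128.2 s.
Converting: 15128.2 s = 4.20 hours.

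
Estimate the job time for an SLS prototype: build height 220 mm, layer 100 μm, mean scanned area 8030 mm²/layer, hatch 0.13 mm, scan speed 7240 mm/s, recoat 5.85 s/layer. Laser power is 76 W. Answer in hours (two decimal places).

8.79 hours

Layer count = ceil(220 / 0.1) = 2200.
Scan path per layer = 8030 / 0.13, so 61769.2 mm.
Per-layer scan time = 61769.2 / 7240 = 8.5317 s.
Layer cycle = 8.5317 + 5.85 = 14.3817 s.
2200 layers × 14.3817 s/layer = 31639.74 s, i.e. 8.79 hours.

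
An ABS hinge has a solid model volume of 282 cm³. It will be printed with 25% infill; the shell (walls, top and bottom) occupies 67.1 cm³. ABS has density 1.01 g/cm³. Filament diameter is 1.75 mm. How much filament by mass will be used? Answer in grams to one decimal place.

Volume inside the shell = 282 − 67.1, so 214.9 cm³.
Infill deposited: 0.25 × 214.9 → 53.725 cm³.
Deposited volume = 67.1 + 53.725 = 120.825 cm³.
Mass: 120.825 × 1.01 → 122.03325 g.

122.0 g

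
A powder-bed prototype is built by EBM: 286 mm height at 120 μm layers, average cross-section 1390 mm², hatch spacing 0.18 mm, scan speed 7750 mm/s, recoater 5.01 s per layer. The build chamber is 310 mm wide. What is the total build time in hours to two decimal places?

3.98 hours

Number of layers: 286 / 0.12 → 2384 (rounded up).
Scan path per layer = 1390 / 0.18 = 7722.2 mm.
Scan time per layer = 7722.2 / 7750 = 0.9964 s.
Layer cycle = 0.9964 + 5.01, so 6.0064 s.
2384 layers × 6.0064 s/layer = 14319.2576 s, i.e. 3.98 hours.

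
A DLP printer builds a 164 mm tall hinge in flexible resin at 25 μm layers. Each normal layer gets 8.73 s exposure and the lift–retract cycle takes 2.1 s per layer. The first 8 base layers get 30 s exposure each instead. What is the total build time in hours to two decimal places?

19.78 hours

Number of layers: 164 / 0.025 → 6560 (rounded up).
Bottom layers: 8 × (30 + 2.1) → 256.8 s.
Regular layers: 6552 × (8.73 + 2.1) → 70958.16 s.
Total = 256.8 + 70958.16 = 71214.96 s = 19.78 hours.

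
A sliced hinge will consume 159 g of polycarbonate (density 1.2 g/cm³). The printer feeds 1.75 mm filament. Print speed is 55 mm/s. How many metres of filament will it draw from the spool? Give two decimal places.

55.09 m

Volume = 159 g / 1.2 g·cm⁻³ = 132.5 cm³ = 132500 mm³.
A = π r² = π × 0.875² = 2.4053 mm².
Length = 132500 / 2.4053 = 55086.68 mm = 55.09 m.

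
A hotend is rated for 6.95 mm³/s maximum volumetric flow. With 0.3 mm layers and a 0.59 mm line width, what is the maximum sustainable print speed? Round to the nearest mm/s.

A = 0.3 × 0.59, so 0.177 mm².
Max speed = 6.95 / 0.177 = 39.27 ≈ 39 mm/s.

39 mm/s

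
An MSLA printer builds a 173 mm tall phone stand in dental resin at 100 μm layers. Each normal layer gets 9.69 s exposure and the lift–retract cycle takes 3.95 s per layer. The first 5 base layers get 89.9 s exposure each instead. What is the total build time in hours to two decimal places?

6.67 hours

Layers = ⌈173/0.1⌉ = 1730.
Burn-in layers: 5 × (89.9 + 3.95) → 469.25 s.
Remaining layers = 1725 × (9.69 + 3.95) = 23529 s.
Sum: 469.25 + 23529 = 23998.25 s → 6.67 hours.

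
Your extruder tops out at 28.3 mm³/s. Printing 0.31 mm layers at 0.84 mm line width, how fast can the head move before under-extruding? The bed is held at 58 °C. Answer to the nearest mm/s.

109 mm/s

Bead cross-section = 0.31 × 0.84 = 0.2604 mm².
v_max = Q/A = 28.3/0.2604 = 108.68 mm/s → 109 mm/s.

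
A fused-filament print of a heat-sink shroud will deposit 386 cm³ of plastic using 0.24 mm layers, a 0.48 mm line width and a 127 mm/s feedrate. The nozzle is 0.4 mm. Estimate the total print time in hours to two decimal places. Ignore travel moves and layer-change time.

Line area: 0.24 × 0.48 → 0.1152 mm².
Toolpath length = 386 cm³ / 0.1152 mm² = 386000 / 0.1152 = 3350694.4 mm.
Print-move time = 3350694.4 / 127 = 26383.4 s.
That's 26383.4 s → 7.33 hours.

7.33 hours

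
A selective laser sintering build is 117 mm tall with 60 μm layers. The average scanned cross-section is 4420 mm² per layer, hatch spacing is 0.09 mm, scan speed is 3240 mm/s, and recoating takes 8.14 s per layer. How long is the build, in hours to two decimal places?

12.62 hours

Layer count = ceil(117 / 0.06) = 1950.
Hatch length per layer = 4420 / 0.09 = 49111.1 mm.
Scan time per layer: 49111.1 / 3240 → 15.1577 s.
Per-layer time = 15.1577 + 8.14 = 23.2977 s.
1950 layers × 23.2977 s/layer = 45430.515 s, i.e. 12.62 hours.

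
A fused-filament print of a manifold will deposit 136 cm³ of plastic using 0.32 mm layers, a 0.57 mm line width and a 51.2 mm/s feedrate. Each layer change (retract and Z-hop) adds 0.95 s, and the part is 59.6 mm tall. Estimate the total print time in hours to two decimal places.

Bead cross-section = 0.32 × 0.57 = 0.1824 mm².
Path length: 136000 mm³ / 0.1824 mm² → 745614 mm.
Extrusion time = 745614 / 51.2, so 14562.8 s.
Number of layers: 59.6 / 0.32 → 187 (rounded up).
Z-hop total = 187 × 0.95 = 177.65 s.
Altogether 14562.8 + 177.65 = 14740.45 s, i.e. 4.09 hours.

4.09 hours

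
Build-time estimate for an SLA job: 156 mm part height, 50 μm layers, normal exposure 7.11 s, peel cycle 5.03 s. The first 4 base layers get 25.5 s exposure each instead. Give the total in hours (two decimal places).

10.54 hours

Layers = ⌈156/0.05⌉ = 3120.
Bottom layers: 4 × (25.5 + 5.03) → 122.12 s.
Regular layers: 3116 × (7.11 + 5.03) → 37828.24 s.
Total = 122.12 + 37828.24 = 37950.36 s = 10.54 hours.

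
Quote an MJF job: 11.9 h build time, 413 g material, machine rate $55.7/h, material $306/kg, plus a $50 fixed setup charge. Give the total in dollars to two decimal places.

Machine-time cost = 55.7 × 11.9, so $662.83.
Material charge: 306 × 413/1000 → $126.378.
Total = 662.83 + 126.378 + 50 = 839.208 ≈ $839.21.

$839.21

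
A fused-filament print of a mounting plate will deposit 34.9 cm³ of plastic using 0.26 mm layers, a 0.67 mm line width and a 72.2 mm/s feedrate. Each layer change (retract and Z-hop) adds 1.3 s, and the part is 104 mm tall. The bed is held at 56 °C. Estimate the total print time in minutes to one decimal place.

54.9 minutes

Bead cross-section = 0.26 × 0.67 = 0.1742 mm².
Total extruded path = 34900/0.1742 = 200344.4 mm.
Time extruding: 200344.4 / 72.2 → 2774.9 s.
Layer count = ceil(104 / 0.26) = 400.
Z-hop total = 400 × 1.3, so 520 s.
Total = 2774.9 + 520 = 3294.9 s = 54.9 minutes.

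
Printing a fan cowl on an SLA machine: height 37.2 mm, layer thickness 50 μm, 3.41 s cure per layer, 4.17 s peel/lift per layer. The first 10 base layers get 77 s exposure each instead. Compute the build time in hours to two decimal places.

1.77 hours

Layers = ⌈37.2/0.05⌉ = 744.
Bottom layers = 10 × (77 + 4.17) = 811.7 s.
Regular layers = 734 × (3.41 + 4.17) = 5563.72 s.
Total = 811.7 + 5563.72 = 6375.42 s = 1.77 hours.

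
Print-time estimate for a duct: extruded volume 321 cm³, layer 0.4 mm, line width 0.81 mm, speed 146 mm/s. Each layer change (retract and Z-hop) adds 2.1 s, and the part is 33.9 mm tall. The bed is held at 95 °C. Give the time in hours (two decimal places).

Line area: 0.4 × 0.81 → 0.324 mm².
Toolpath length = 321 cm³ / 0.324 mm² = 321000 / 0.324 = 990740.7 mm.
Extrusion time = 990740.7 / 146, so 6785.9 s.
Layers = ⌈33.9/0.4⌉ = 85.
Non-print overhead = 85 × 2.1 = 178.5 s.
Altogether 6785.9 + 178.5 = 6964.4 s, i.e. 1.93 hours.

1.93 hours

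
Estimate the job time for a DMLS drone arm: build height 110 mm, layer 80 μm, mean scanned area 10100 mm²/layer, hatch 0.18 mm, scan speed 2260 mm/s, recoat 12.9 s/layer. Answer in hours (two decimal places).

14.41 hours

Number of layers: 110 / 0.08 → 1375 (rounded up).
Scan path per layer = 10100 / 0.18 = 56111.1 mm.
Scan time per layer = 56111.1 / 2260 = 24.8279 s.
Layer cycle: 24.8279 + 12.9 → 37.7279 s.
1375 layers × 37.7279 s/layer = 51875.8625 s, i.e. 14.41 hours.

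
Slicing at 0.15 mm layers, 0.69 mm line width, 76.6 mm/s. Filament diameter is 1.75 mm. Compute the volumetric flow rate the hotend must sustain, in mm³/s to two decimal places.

Bead cross-section = 0.15 × 0.69, so 0.1035 mm².
Volumetric flow = 76.6 × 0.1035 = 7.93 mm³/s.

7.93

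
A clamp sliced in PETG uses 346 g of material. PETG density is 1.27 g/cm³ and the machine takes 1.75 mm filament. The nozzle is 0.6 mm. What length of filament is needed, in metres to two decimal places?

113.27 m

Volume = 346 g / 1.27 g·cm⁻³ = 272.4409 cm³ = 272440.9 mm³.
Filament cross-section = π × (1.75/2)² = 2.4053 mm².
Length = 272440.9 / 2.4053 = 113266.91 mm = 113.27 m.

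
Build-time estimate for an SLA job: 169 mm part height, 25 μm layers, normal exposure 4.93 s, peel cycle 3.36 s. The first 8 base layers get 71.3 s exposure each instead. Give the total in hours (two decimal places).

Layer count = ceil(169 / 0.025) = 6760.
Base layers = 8 × (71.3 + 3.36) = 597.28 s.
Normal layers: 6752 × (4.93 + 3.36) → 55974.08 s.
Total = 597.28 + 55974.08 = 56571.36 s = 15.71 hours.

15.71 hours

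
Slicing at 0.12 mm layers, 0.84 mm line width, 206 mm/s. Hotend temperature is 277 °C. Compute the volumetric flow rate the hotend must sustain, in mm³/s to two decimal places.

Extrusion cross-section: 0.12 × 0.84 → 0.1008 mm².
Q = v·A = 206 × 0.1008 = 20.76 mm³/s.

20.76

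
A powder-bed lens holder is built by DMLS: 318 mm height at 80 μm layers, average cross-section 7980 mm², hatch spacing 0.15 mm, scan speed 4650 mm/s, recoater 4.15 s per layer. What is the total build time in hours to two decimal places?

17.21 hours

Layer count = ceil(318 / 0.08) = 3975.
Scan path per layer = 7980 / 0.15, so 53200 mm.
Laser time per layer = 53200 / 4650, so 11.4409 s.
Per-layer time = 11.4409 + 4.15 = 15.5909 s.
Build time = 3975 × 15.5909 = 61973.8275 s = 17.21 hours.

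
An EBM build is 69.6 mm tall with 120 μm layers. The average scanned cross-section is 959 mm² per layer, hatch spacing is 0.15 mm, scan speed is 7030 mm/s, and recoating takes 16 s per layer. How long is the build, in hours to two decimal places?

2.72 hours

Layer count = ceil(69.6 / 0.12) = 580.
Hatch length per layer: 959 / 0.15 → 6393.3 mm.
Per-layer scan time: 6393.3 / 7030 → 0.9094 s.
Layer cycle: 0.9094 + 16 → 16.9094 s.
Build time = 580 × 16.9094 = 9807.452 s = 2.72 hours.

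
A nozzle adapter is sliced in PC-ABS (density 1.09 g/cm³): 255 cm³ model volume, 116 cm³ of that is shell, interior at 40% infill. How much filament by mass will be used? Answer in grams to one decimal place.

Interior volume = 255 − 116 = 139 cm³.
Deposited infill = 0.40 × 139 = 55.6 cm³.
Total extruded = 116 + 55.6, so 171.6 cm³.
Mass = 171.6 × 1.09, so 187.044 g.

187.0 g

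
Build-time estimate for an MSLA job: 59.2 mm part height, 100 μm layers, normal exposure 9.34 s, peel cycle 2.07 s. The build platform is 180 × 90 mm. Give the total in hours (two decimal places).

1.88 hours

Number of layers: 59.2 / 0.1 → 592 (rounded up).
Each layer takes: 9.34 + 2.07 → 11.41 s.
Total = 592 × 11.41 = 6754.72 s = 1.88 hours.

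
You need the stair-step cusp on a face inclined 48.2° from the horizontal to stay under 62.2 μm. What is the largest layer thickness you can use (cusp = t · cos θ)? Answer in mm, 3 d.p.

0.093 mm

cos(48.2°) = 0.6665; t_max = 0.0622/0.6665 = 0.093 mm.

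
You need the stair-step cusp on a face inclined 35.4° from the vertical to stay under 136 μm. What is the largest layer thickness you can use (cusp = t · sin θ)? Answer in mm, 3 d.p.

sin(35.4°) = 0.5793; t_max = 0.136/0.5793 = 0.235 mm.

0.235 mm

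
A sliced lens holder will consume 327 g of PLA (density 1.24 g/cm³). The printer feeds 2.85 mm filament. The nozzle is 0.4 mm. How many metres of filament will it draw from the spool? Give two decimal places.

Volume = 327 g / 1.24 g·cm⁻³ = 263.7097 cm³ = 263709.7 mm³.
A = π r² = π × 1.425² = 6.3794 mm².
Length = 263709.7 / 6.3794 = 41337.7 mm = 41.34 m.

41.34 m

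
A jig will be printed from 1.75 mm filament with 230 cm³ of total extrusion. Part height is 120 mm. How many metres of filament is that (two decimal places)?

95.62 m

Filament cross-section = π × (1.75/2)² = 2.4053 mm².
Length = 230 cm³ / 2.4053 mm² = 230000 / 2.4053 = 95622.17 mm = 95.62 m.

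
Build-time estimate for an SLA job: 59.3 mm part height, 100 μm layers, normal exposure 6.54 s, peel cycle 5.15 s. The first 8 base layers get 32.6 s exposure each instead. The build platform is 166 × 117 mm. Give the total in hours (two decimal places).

Layers = ⌈59.3/0.1⌉ = 593.
Bottom layers: 8 × (32.6 + 5.15) → 302 s.
Remaining layers = 585 × (6.54 + 5.15) = 6838.65 s.
Sum: 302 + 6838.65 = 7140.65 s → 1.98 hours.

1.98 hours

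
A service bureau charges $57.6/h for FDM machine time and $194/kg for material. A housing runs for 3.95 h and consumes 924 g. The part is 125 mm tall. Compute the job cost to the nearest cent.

Machine-time cost = 57.6 × 3.95 = $227.52.
Feedstock cost = 194 × 924/1000, so $179.256.
Total = 227.52 + 179.256 = 406.776 ≈ $406.78.

$406.78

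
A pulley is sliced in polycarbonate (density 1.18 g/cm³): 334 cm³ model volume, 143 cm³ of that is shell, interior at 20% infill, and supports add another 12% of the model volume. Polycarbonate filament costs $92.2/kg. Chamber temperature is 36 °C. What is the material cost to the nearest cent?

$24.07

Volume inside the shell = 334 − 143 = 191 cm³.
Infill deposited = 0.20 × 191, so 38.2 cm³.
Support = 0.12 × 334 = 40.08 cm³.
Total extruded = 143 + 38.2 + 40.08 = 221.28 cm³.
Mass = 221.28 × 1.18 = 261.1104 g.
At $92.2/kg: 261.1104/1000 × 92.2 = $24.07.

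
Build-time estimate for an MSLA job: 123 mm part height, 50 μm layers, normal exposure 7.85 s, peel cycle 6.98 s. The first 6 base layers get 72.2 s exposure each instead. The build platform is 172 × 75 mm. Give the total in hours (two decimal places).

Layer count = ceil(123 / 0.05) = 2460.
Base layers: 6 × (72.2 + 6.98) → 475.08 s.
Remaining layers: 2454 × (7.85 + 6.98) → 36392.82 s.
Sum: 475.08 + 36392.82 = 36867.9 s → 10.24 hours.

10.24 hours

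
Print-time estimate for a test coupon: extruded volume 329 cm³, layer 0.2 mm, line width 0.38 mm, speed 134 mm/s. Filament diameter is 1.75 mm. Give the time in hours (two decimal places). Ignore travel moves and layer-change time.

8.97 hours

Line area = 0.2 × 0.38 = 0.076 mm².
Total extruded path = 329000/0.076 = 4328947.4 mm.
Time extruding: 4328947.4 / 134 → 32305.6 s.
32305.6 s = 8.97 hours.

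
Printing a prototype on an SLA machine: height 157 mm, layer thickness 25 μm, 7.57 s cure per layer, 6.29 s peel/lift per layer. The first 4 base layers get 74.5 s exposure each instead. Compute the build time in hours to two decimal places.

24.25 hours

Layer count = ceil(157 / 0.025) = 6280.
Base layers = 4 × (74.5 + 6.29) = 323.16 s.
Remaining layers = 6276 × (7.57 + 6.29) = 86985.36 s.
Total = 323.16 + 86985.36 = 87308.52 s = 24.25 hours.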